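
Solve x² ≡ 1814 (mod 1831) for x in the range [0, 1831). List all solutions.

74, 1757

Since 1831 ≡ 3 (mod 4), a square root of 1814 is 1814^((1831+1)/4) = 1814^458 mod 1831.
Repeated squaring: 1814^2≡289, 1814^4≡1126, 1814^8≡824, 1814^16≡1506, 1814^32≡1258, 1814^64≡580, 1814^128≡1327, 1814^256≡1338 (mod 1831).
1814^458 = 1814^(256+128+64+8+2) ≡ 1757 (mod 1831).
Check: 1757² = 3087049 ≡ 1814 (mod 1831). The two roots are 74 and 1757.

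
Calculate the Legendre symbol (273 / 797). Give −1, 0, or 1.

1

Euler's criterion: (273/797) ≡ 273^398 (mod 797).
273^2 ≡ 408 (mod 797)
273^4 ≡ 688 (mod 797)
273^8 ≡ 723 (mod 797)
273^16 ≡ 694 (mod 797)
273^32 ≡ 248 (mod 797)
273^64 ≡ 135 (mod 797)
273^128 ≡ 691 (mod 797)
273^256 ≡ 78 (mod 797)
273^398 = 273^(256+128+8+4+2) ≡ 1 (mod 797).
Result is 1, so (273/797) = 1.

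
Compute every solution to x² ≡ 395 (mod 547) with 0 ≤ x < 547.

214, 333

Since 547 ≡ 3 (mod 4), a square root of 395 is 395^((547+1)/4) = 395^137 mod 547.
Repeated squaring: 395^2≡130, 395^4≡490, 395^8≡514, 395^16≡542, 395^32≡25, 395^64≡78, 395^128≡67 (mod 547).
395^137 = 395^(128+8+1) ≡ 214 (mod 547).
Check: 214² = 45796 ≡ 395 (mod 547). The two roots are 214 and 333.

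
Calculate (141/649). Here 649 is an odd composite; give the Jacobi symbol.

Reciprocity: 141 ≡ 1 and 649 ≡ 1 (mod 4), so (141/649) = +(649/141).
Reduce top mod 141: now compute (85/141).
Reciprocity: 85 ≡ 1 and 141 ≡ 1 (mod 4), so (85/141) = +(141/85).
Reduce top mod 85: now compute (56/85).
Pull out 2^3: since 85 ≡ 5 (mod 8), (2/85) = -1, so (2/85)^3 = -1.
Reciprocity: 7 ≡ 3 and 85 ≡ 1 (mod 4), so (7/85) = +(85/7).
Reduce top mod 7: now compute (1/7).
Reached (1/7) = 1. Collecting the sign flips along the way, the symbol is -1.

-1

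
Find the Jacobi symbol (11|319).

Reciprocity: 11 ≡ 3 and 319 ≡ 3 (mod 4), so (11/319) = −(319/11).
Reduce top mod 11: now compute (0/11).
Top reduces to 0: gcd > 1, so the symbol is 0.

0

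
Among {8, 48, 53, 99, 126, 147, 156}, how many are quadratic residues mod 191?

(8/191) = +1 → QR.
(48/191) = +1 → QR.
(53/191) = -1 → non-residue.
(99/191) = -1 → non-residue.
(126/191) = -1 → non-residue.
(147/191) = +1 → QR.
(156/191) = +1 → QR.
Total quadratic residues among the 7: 4.

4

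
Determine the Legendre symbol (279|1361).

1

Reciprocity: 279 ≡ 3 and 1361 ≡ 1 (mod 4), so (279/1361) = +(1361/279).
Reduce top mod 279: now compute (245/279).
Reciprocity: 245 ≡ 1 and 279 ≡ 3 (mod 4), so (245/279) = +(279/245).
Reduce top mod 245: now compute (34/245).
Pull out 2: since 245 ≡ 5 (mod 8), (2/245) = -1.
Reciprocity: 17 ≡ 1 and 245 ≡ 1 (mod 4), so (17/245) = +(245/17).
Reduce top mod 17: now compute (7/17).
Reciprocity: 7 ≡ 3 and 17 ≡ 1 (mod 4), so (7/17) = +(17/7).
Reduce top mod 7: now compute (3/7).
Reciprocity: 3 ≡ 3 and 7 ≡ 3 (mod 4), so (3/7) = −(7/3).
Reduce top mod 3: now compute (1/3).
Reached (1/3) = 1. Collecting the sign flips along the way, the symbol is +1.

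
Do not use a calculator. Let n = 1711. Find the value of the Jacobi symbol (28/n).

1

Pull out 2^2: since 1711 ≡ 7 (mod 8), (2/1711) = +1, so (2/1711)^2 = +1.
Reciprocity: 7 ≡ 3 and 1711 ≡ 3 (mod 4), so (7/1711) = −(1711/7).
Reduce top mod 7: now compute (3/7).
Reciprocity: 3 ≡ 3 and 7 ≡ 3 (mod 4), so (3/7) = −(7/3).
Reduce top mod 3: now compute (1/3).
Reached (1/3) = 1. Collecting the sign flips along the way, the symbol is +1.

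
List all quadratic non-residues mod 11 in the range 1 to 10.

2, 6, 7, 8, 10

Square k = 1,…,5 (k and 11−k give the same square):
1²=1, 2²=4, 3²=9, 4²≡5, 5²≡3 (mod 11).
The residues are {1, 3, 4, 5, 9}; the non-residues are the remaining 5 nonzero classes.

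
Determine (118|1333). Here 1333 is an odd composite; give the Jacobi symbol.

Pull out 2: since 1333 ≡ 5 (mod 8), (2/1333) = -1.
Reciprocity: 59 ≡ 3 and 1333 ≡ 1 (mod 4), so (59/1333) = +(1333/59).
Reduce top mod 59: now compute (35/59).
Reciprocity: 35 ≡ 3 and 59 ≡ 3 (mod 4), so (35/59) = −(59/35).
Reduce top mod 35: now compute (24/35).
Pull out 2^3: since 35 ≡ 3 (mod 8), (2/35) = -1, so (2/35)^3 = -1.
Reciprocity: 3 ≡ 3 and 35 ≡ 3 (mod 4), so (3/35) = −(35/3).
Reduce top mod 3: now compute (2/3).
Pull out 2: since 3 ≡ 3 (mod 8), (2/3) = -1.
Reached (1/3) = 1. Collecting the sign flips along the way, the symbol is -1.

-1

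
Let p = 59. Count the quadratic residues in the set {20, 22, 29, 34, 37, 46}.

4

(20/59) = +1 → QR.
(22/59) = +1 → QR.
(29/59) = +1 → QR.
(34/59) = -1 → non-residue.
(37/59) = -1 → non-residue.
(46/59) = +1 → QR.
Total quadratic residues among the 6: 4.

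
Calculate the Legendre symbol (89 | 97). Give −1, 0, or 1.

Euler's criterion: (89/97) ≡ 89^48 (mod 97).
89^2 ≡ 64 (mod 97)
89^4 ≡ 22 (mod 97)
89^8 ≡ 96 (mod 97)
89^16 ≡ 1 (mod 97)
89^32 ≡ 1 (mod 97)
89^48 = 89^(32+16) ≡ 1 (mod 97).
Result is 1, so (89/97) = 1.

1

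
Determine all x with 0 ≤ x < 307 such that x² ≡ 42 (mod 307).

137, 170

Since 307 ≡ 3 (mod 4), a square root of 42 is 42^((307+1)/4) = 42^77 mod 307.
Repeated squaring: 42^2≡229, 42^4≡251, 42^8≡66, 42^16≡58, 42^32≡294, 42^64≡169 (mod 307).
42^77 = 42^(64+8+4+1) ≡ 170 (mod 307).
Check: 170² = 28900 ≡ 42 (mod 307). The two roots are 137 and 170.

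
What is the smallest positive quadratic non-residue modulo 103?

3

(2/103) = +1, so 2 is a residue.
(3/103) = −1, so 3 is the smallest positive non-residue mod 103.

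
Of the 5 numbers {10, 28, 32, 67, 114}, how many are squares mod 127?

(10/127) = -1 → non-residue.
(28/127) = -1 → non-residue.
(32/127) = +1 → QR.
(67/127) = -1 → non-residue.
(114/127) = -1 → non-residue.
Total quadratic residues among the 5: 1.

1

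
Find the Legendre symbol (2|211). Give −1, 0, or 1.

-1

Euler's criterion: (2/211) ≡ 2^105 (mod 211).
2^2 ≡ 4 (mod 211)
2^4 ≡ 16 (mod 211)
2^8 ≡ 45 (mod 211)
2^16 ≡ 126 (mod 211)
2^32 ≡ 51 (mod 211)
2^64 ≡ 69 (mod 211)
2^105 = 2^(64+32+8+1) ≡ 210 (mod 211).
Result is 210 ≡ −1, so (2/211) = −1.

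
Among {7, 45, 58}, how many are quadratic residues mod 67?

(7/67) = -1 → non-residue.
(45/67) = -1 → non-residue.
(58/67) = -1 → non-residue.
Total quadratic residues among the 3: 0.

0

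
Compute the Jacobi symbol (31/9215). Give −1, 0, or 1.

Reciprocity: 31 ≡ 3 and 9215 ≡ 3 (mod 4), so (31/9215) = −(9215/31).
Reduce top mod 31: now compute (8/31).
Pull out 2^3: since 31 ≡ 7 (mod 8), (2/31) = +1, so (2/31)^3 = +1.
Reached (1/31) = 1. Collecting the sign flips along the way, the symbol is -1.

-1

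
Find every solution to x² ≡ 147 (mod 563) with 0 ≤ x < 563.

Since 563 ≡ 3 (mod 4), a square root of 147 is 147^((563+1)/4) = 147^141 mod 563.
Repeated squaring: 147^2≡215, 147^4≡59, 147^8≡103, 147^16≡475, 147^32≡425, 147^64≡465, 147^128≡33 (mod 563).
147^141 = 147^(128+8+4+1) ≡ 284 (mod 563).
Check: 284² = 80656 ≡ 147 (mod 563). The two roots are 279 and 284.

279, 284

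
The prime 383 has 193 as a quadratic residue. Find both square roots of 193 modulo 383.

24, 359

Since 383 ≡ 3 (mod 4), a square root of 193 is 193^((383+1)/4) = 193^96 mod 383.
Repeated squaring: 193^2≡98, 193^4≡29, 193^8≡75, 193^16≡263, 193^32≡229, 193^64≡353 (mod 383).
193^96 = 193^(64+32) ≡ 24 (mod 383).
Check: 24² = 576 ≡ 193 (mod 383). The two roots are 24 and 359.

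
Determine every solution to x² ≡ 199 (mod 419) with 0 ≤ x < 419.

113, 306

Since 419 ≡ 3 (mod 4), a square root of 199 is 199^((419+1)/4) = 199^105 mod 419.
Repeated squaring: 199^2≡215, 199^4≡135, 199^8≡208, 199^16≡107, 199^32≡136, 199^64≡60 (mod 419).
199^105 = 199^(64+32+8+1) ≡ 306 (mod 419).
Check: 306² = 93636 ≡ 199 (mod 419). The two roots are 113 and 306.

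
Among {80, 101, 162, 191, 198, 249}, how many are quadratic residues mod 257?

(80/257) = -1 → non-residue.
(101/257) = -1 → non-residue.
(162/257) = +1 → QR.
(191/257) = -1 → non-residue.
(198/257) = +1 → QR.
(249/257) = +1 → QR.
Total quadratic residues among the 6: 3.

3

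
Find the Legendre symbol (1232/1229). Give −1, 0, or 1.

First reduce: 1232 ≡ 3 (mod 1229).
Reciprocity: 3 ≡ 3 and 1229 ≡ 1 (mod 4), so (3/1229) = +(1229/3).
Reduce top mod 3: now compute (2/3).
Pull out 2: since 3 ≡ 3 (mod 8), (2/3) = -1.
Reached (1/3) = 1. Collecting the sign flips along the way, the symbol is -1.

-1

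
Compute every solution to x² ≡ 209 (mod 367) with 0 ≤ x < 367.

Since 367 ≡ 3 (mod 4), a square root of 209 is 209^((367+1)/4) = 209^92 mod 367.
Repeated squaring: 209^2≡8, 209^4≡64, 209^8≡59, 209^16≡178, 209^32≡122, 209^64≡204 (mod 367).
209^92 = 209^(64+16+8+4) ≡ 343 (mod 367).
Check: 343² = 117649 ≡ 209 (mod 367). The two roots are 24 and 343.

24, 343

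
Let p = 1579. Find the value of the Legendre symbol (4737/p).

0

First reduce: 4737 ≡ 0 (mod 1579).
Top reduces to 0: gcd > 1, so the symbol is 0.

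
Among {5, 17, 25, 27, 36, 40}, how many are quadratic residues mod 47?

(5/47) = -1 → non-residue.
(17/47) = +1 → QR.
(25/47) = +1 → QR.
(27/47) = +1 → QR.
(36/47) = +1 → QR.
(40/47) = -1 → non-residue.
Total quadratic residues among the 6: 4.

4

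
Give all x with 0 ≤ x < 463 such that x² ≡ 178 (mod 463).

163, 300

Since 463 ≡ 3 (mod 4), a square root of 178 is 178^((463+1)/4) = 178^116 mod 463.
Repeated squaring: 178^2≡200, 178^4≡182, 178^8≡251, 178^16≡33, 178^32≡163, 178^64≡178 (mod 463).
178^116 = 178^(64+32+16+4) ≡ 163 (mod 463).
Check: 163² = 26569 ≡ 178 (mod 463). The two roots are 163 and 300.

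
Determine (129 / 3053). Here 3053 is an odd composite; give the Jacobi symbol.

Reciprocity: 129 ≡ 1 and 3053 ≡ 1 (mod 4), so (129/3053) = +(3053/129).
Reduce top mod 129: now compute (86/129).
Pull out 2: since 129 ≡ 1 (mod 8), (2/129) = +1.
Reciprocity: 43 ≡ 3 and 129 ≡ 1 (mod 4), so (43/129) = +(129/43).
Reduce top mod 43: now compute (0/43).
Top reduces to 0: gcd > 1, so the symbol is 0.

0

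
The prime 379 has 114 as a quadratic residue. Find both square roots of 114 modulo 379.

71, 308

Since 379 ≡ 3 (mod 4), a square root of 114 is 114^((379+1)/4) = 114^95 mod 379.
Repeated squaring: 114^2≡110, 114^4≡351, 114^8≡26, 114^16≡297, 114^32≡281, 114^64≡129 (mod 379).
114^95 = 114^(64+16+8+4+2+1) ≡ 308 (mod 379).
Check: 308² = 94864 ≡ 114 (mod 379). The two roots are 71 and 308.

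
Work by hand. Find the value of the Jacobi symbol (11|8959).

Reciprocity: 11 ≡ 3 and 8959 ≡ 3 (mod 4), so (11/8959) = −(8959/11).
Reduce top mod 11: now compute (5/11).
Reciprocity: 5 ≡ 1 and 11 ≡ 3 (mod 4), so (5/11) = +(11/5).
Reduce top mod 5: now compute (1/5).
Reached (1/5) = 1. Collecting the sign flips along the way, the symbol is -1.

-1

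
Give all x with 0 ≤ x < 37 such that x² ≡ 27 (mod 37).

37 ≡ 1 (mod 4), so we find a root by search.
Trying successive values, 8² = 64 ≡ 27 (mod 37). The other root is 37 − 8 = 29.

8, 29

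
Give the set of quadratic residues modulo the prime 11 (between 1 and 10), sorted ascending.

1, 3, 4, 5, 9

Square k = 1,…,5 (k and 11−k give the same square):
1²=1, 2²=4, 3²=9, 4²≡5, 5²≡3 (mod 11).
So the quadratic residues mod 11 are {1, 3, 4, 5, 9}.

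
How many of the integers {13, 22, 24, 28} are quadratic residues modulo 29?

(13/29) = +1 → QR.
(22/29) = +1 → QR.
(24/29) = +1 → QR.
(28/29) = +1 → QR.
Total quadratic residues among the 4: 4.

4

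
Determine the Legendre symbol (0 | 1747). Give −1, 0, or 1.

Top reduces to 0: gcd > 1, so the symbol is 0.

0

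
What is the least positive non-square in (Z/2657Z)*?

3

(2/2657) = +1, so 2 is a residue.
(3/2657) = −1, so 3 is the smallest positive non-residue mod 2657.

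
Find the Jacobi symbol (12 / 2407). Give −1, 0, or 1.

-1

Pull out 2^2: since 2407 ≡ 7 (mod 8), (2/2407) = +1, so (2/2407)^2 = +1.
Reciprocity: 3 ≡ 3 and 2407 ≡ 3 (mod 4), so (3/2407) = −(2407/3).
Reduce top mod 3: now compute (1/3).
Reached (1/3) = 1. Collecting the sign flips along the way, the symbol is -1.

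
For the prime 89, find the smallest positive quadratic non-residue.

(2/89) = +1, so 2 is a residue.
(3/89) = −1, so 3 is the smallest positive non-residue mod 89.

3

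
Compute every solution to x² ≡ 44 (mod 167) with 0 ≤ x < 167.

82, 85

Since 167 ≡ 3 (mod 4), a square root of 44 is 44^((167+1)/4) = 44^42 mod 167.
Repeated squaring: 44^2≡99, 44^4≡115, 44^8≡32, 44^16≡22, 44^32≡150 (mod 167).
44^42 = 44^(32+8+2) ≡ 85 (mod 167).
Check: 85² = 7225 ≡ 44 (mod 167). The two roots are 82 and 85.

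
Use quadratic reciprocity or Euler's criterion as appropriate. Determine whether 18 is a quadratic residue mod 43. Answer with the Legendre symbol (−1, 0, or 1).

Euler's criterion: (18/43) ≡ 18^21 (mod 43).
18^2 ≡ 23 (mod 43)
18^4 ≡ 13 (mod 43)
18^8 ≡ 40 (mod 43)
18^16 ≡ 9 (mod 43)
18^21 = 18^(16+4+1) ≡ 42 (mod 43).
Result is 42 ≡ −1, so (18/43) = −1.

-1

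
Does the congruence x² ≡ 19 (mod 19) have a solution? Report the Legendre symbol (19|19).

First reduce: 19 ≡ 0 (mod 19).
Top reduces to 0: gcd > 1, so the symbol is 0.

0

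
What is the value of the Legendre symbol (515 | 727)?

-1

Euler's criterion: (515/727) ≡ 515^363 (mod 727).
515^2 ≡ 597 (mod 727)
515^4 ≡ 179 (mod 727)
515^8 ≡ 53 (mod 727)
515^16 ≡ 628 (mod 727)
515^32 ≡ 350 (mod 727)
515^64 ≡ 364 (mod 727)
515^128 ≡ 182 (mod 727)
515^256 ≡ 409 (mod 727)
515^363 = 515^(256+64+32+8+2+1) ≡ 726 (mod 727).
Result is 726 ≡ −1, so (515/727) = −1.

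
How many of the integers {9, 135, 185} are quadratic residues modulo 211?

(9/211) = +1 → QR.
(135/211) = -1 → non-residue.
(185/211) = +1 → QR.
Total quadratic residues among the 3: 2.

2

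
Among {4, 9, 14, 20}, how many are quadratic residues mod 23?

(4/23) = +1 → QR.
(9/23) = +1 → QR.
(14/23) = -1 → non-residue.
(20/23) = -1 → non-residue.
Total quadratic residues among the 4: 2.

2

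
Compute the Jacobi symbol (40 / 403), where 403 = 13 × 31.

Pull out 2^3: since 403 ≡ 3 (mod 8), (2/403) = -1, so (2/403)^3 = -1.
Reciprocity: 5 ≡ 1 and 403 ≡ 3 (mod 4), so (5/403) = +(403/5).
Reduce top mod 5: now compute (3/5).
Reciprocity: 3 ≡ 3 and 5 ≡ 1 (mod 4), so (3/5) = +(5/3).
Reduce top mod 3: now compute (2/3).
Pull out 2: since 3 ≡ 3 (mod 8), (2/3) = -1.
Reached (1/3) = 1. Collecting the sign flips along the way, the symbol is +1.

1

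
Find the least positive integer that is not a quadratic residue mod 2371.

(2/2371) = −1, so 2 is the smallest positive non-residue mod 2371.

2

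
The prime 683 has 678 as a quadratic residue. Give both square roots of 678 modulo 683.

Since 683 ≡ 3 (mod 4), a square root of 678 is 678^((683+1)/4) = 678^171 mod 683.
Repeated squaring: 678^2≡25, 678^4≡625, 678^8≡632, 678^16≡552, 678^32≡86, 678^64≡566, 678^128≡29 (mod 683).
678^171 = 678^(128+32+8+2+1) ≡ 376 (mod 683).
Check: 376² = 141376 ≡ 678 (mod 683). The two roots are 307 and 376.

307, 376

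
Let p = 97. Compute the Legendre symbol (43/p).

1

Reciprocity: 43 ≡ 3 and 97 ≡ 1 (mod 4), so (43/97) = +(97/43).
Reduce top mod 43: now compute (11/43).
Reciprocity: 11 ≡ 3 and 43 ≡ 3 (mod 4), so (11/43) = −(43/11).
Reduce top mod 11: now compute (10/11).
Pull out 2: since 11 ≡ 3 (mod 8), (2/11) = -1.
Reciprocity: 5 ≡ 1 and 11 ≡ 3 (mod 4), so (5/11) = +(11/5).
Reduce top mod 5: now compute (1/5).
Reached (1/5) = 1. Collecting the sign flips along the way, the symbol is +1.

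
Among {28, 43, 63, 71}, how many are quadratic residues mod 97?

1

(28/97) = -1 → non-residue.
(43/97) = +1 → QR.
(63/97) = -1 → non-residue.
(71/97) = -1 → non-residue.
Total quadratic residues among the 4: 1.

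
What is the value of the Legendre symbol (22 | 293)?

Pull out 2: since 293 ≡ 5 (mod 8), (2/293) = -1.
Reciprocity: 11 ≡ 3 and 293 ≡ 1 (mod 4), so (11/293) = +(293/11).
Reduce top mod 11: now compute (7/11).
Reciprocity: 7 ≡ 3 and 11 ≡ 3 (mod 4), so (7/11) = −(11/7).
Reduce top mod 7: now compute (4/7).
Pull out 2^2: since 7 ≡ 7 (mod 8), (2/7) = +1, so (2/7)^2 = +1.
Reached (1/7) = 1. Collecting the sign flips along the way, the symbol is +1.

1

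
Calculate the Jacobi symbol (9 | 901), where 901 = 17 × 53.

Reciprocity: 9 ≡ 1 and 901 ≡ 1 (mod 4), so (9/901) = +(901/9).
Reduce top mod 9: now compute (1/9).
Reached (1/9) = 1. Collecting the sign flips along the way, the symbol is +1.

1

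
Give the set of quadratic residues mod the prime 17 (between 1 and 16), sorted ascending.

Square k = 1,…,8 (k and 17−k give the same square):
1²=1, 2²=4, 3²=9, 4²=16, 5²≡8, 6²≡2, 7²≡15, 8²≡13 (mod 17).
So the quadratic residues mod 17 are {1, 2, 4, 8, 9, 13, 15, 16}.

1 2 4 8 9 13 15 16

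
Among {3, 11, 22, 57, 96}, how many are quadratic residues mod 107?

3

(3/107) = +1 → QR.
(11/107) = +1 → QR.
(22/107) = -1 → non-residue.
(57/107) = +1 → QR.
(96/107) = -1 → non-residue.
Total quadratic residues among the 5: 3.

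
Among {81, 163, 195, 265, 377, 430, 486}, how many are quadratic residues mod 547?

4

(81/547) = +1 → QR.
(163/547) = -1 → non-residue.
(195/547) = +1 → QR.
(265/547) = -1 → non-residue.
(377/547) = +1 → QR.
(430/547) = -1 → non-residue.
(486/547) = +1 → QR.
Total quadratic residues among the 7: 4.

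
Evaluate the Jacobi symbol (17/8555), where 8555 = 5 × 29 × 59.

1

Reciprocity: 17 ≡ 1 and 8555 ≡ 3 (mod 4), so (17/8555) = +(8555/17).
Reduce top mod 17: now compute (4/17).
Pull out 2^2: since 17 ≡ 1 (mod 8), (2/17) = +1, so (2/17)^2 = +1.
Reached (1/17) = 1. Collecting the sign flips along the way, the symbol is +1.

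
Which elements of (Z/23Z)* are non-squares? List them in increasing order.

Square k = 1,…,11 (k and 23−k give the same square):
1²=1, 2²=4, 3²=9, 4²=16, 5²≡2, 6²≡13, 7²≡3, 8²≡18, 9²≡12, 10²≡8, 11²≡6 (mod 23).
The residues are {1, 2, 3, 4, 6, 8, 9, 12, 13, 16, 18}; the non-residues are the remaining 11 nonzero classes.

5 7 10 11 14 15 17 19 20 21 22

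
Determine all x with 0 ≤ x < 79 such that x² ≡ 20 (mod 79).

39, 40

Since 79 ≡ 3 (mod 4), a square root of 20 is 20^((79+1)/4) = 20^20 mod 79.
Repeated squaring: 20^2≡5, 20^4≡25, 20^8≡72, 20^16≡49 (mod 79).
20^20 = 20^(16+4) ≡ 40 (mod 79).
Check: 40² = 1600 ≡ 20 (mod 79). The two roots are 39 and 40.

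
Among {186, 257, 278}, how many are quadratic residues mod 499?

2

(186/499) = +1 → QR.
(257/499) = +1 → QR.
(278/499) = -1 → non-residue.
Total quadratic residues among the 3: 2.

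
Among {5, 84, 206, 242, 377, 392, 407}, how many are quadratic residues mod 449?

(5/449) = +1 → QR.
(84/449) = -1 → non-residue.
(206/449) = -1 → non-residue.
(242/449) = +1 → QR.
(377/449) = +1 → QR.
(392/449) = +1 → QR.
(407/449) = -1 → non-residue.
Total quadratic residues among the 7: 4.

4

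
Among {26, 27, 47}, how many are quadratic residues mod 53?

(26/53) = -1 → non-residue.
(27/53) = -1 → non-residue.
(47/53) = +1 → QR.
Total quadratic residues among the 3: 1.

1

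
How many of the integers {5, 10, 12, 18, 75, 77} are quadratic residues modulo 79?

(5/79) = +1 → QR.
(10/79) = +1 → QR.
(12/79) = -1 → non-residue.
(18/79) = +1 → QR.
(75/79) = -1 → non-residue.
(77/79) = -1 → non-residue.
Total quadratic residues among the 6: 3.

3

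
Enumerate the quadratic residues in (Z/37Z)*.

1,3,4,7,9,10,11,12,16,21,25,26,27,28,30,33,34,36

Square k = 1,…,18 (k and 37−k give the same square):
1²=1, 2²=4, 3²=9, 4²=16, 5²=25, 6²=36, 7²≡12, 8²≡27, 9²≡7, 10²≡26, 11²≡10, 12²≡33, 13²≡21, 14²≡11, 15²≡3, 16²≡34, 17²≡30, 18²≡28 (mod 37).
So the quadratic residues mod 37 are {1, 3, 4, 7, 9, 10, 11, 12, 16, 21, 25, 26, 27, 28, 30, 33, 34, 36}.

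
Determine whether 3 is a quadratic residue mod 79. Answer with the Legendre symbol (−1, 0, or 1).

Euler's criterion: (3/79) ≡ 3^39 (mod 79).
3^2 ≡ 9 (mod 79)
3^4 ≡ 2 (mod 79)
3^8 ≡ 4 (mod 79)
3^16 ≡ 16 (mod 79)
3^32 ≡ 19 (mod 79)
3^39 = 3^(32+4+2+1) ≡ 78 (mod 79).
Result is 78 ≡ −1, so (3/79) = −1.

-1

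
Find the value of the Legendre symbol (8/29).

Pull out 2^3: since 29 ≡ 5 (mod 8), (2/29) = -1, so (2/29)^3 = -1.
Reached (1/29) = 1. Collecting the sign flips along the way, the symbol is -1.

-1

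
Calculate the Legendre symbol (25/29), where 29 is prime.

1

Euler's criterion: (25/29) ≡ 25^14 (mod 29).
25^2 ≡ 16 (mod 29)
25^4 ≡ 24 (mod 29)
25^8 ≡ 25 (mod 29)
25^14 = 25^(8+4+2) ≡ 1 (mod 29).
Result is 1, so (25/29) = 1.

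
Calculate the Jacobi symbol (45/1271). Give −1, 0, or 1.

1

Reciprocity: 45 ≡ 1 and 1271 ≡ 3 (mod 4), so (45/1271) = +(1271/45).
Reduce top mod 45: now compute (11/45).
Reciprocity: 11 ≡ 3 and 45 ≡ 1 (mod 4), so (11/45) = +(45/11).
Reduce top mod 11: now compute (1/11).
Reached (1/11) = 1. Collecting the sign flips along the way, the symbol is +1.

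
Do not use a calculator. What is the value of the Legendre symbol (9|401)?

Reciprocity: 9 ≡ 1 and 401 ≡ 1 (mod 4), so (9/401) = +(401/9).
Reduce top mod 9: now compute (5/9).
Reciprocity: 5 ≡ 1 and 9 ≡ 1 (mod 4), so (5/9) = +(9/5).
Reduce top mod 5: now compute (4/5).
Pull out 2^2: since 5 ≡ 5 (mod 8), (2/5) = -1, so (2/5)^2 = +1.
Reached (1/5) = 1. Collecting the sign flips along the way, the symbol is +1.

1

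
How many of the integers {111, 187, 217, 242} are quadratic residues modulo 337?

3

(111/337) = +1 → QR.
(187/337) = +1 → QR.
(217/337) = -1 → non-residue.
(242/337) = +1 → QR.
Total quadratic residues among the 4: 3.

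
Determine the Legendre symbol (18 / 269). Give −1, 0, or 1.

Pull out 2: since 269 ≡ 5 (mod 8), (2/269) = -1.
Reciprocity: 9 ≡ 1 and 269 ≡ 1 (mod 4), so (9/269) = +(269/9).
Reduce top mod 9: now compute (8/9).
Pull out 2^3: since 9 ≡ 1 (mod 8), (2/9) = +1, so (2/9)^3 = +1.
Reached (1/9) = 1. Collecting the sign flips along the way, the symbol is -1.

-1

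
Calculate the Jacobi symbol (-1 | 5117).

1

First reduce: -1 ≡ 5116 (mod 5117).
Pull out 2^2: since 5117 ≡ 5 (mod 8), (2/5117) = -1, so (2/5117)^2 = +1.
Reciprocity: 1279 ≡ 3 and 5117 ≡ 1 (mod 4), so (1279/5117) = +(5117/1279).
Reduce top mod 1279: now compute (1/1279).
Reached (1/1279) = 1. Collecting the sign flips along the way, the symbol is +1.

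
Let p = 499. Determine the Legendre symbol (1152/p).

-1

First reduce: 1152 ≡ 154 (mod 499).
Pull out 2: since 499 ≡ 3 (mod 8), (2/499) = -1.
Reciprocity: 77 ≡ 1 and 499 ≡ 3 (mod 4), so (77/499) = +(499/77).
Reduce top mod 77: now compute (37/77).
Reciprocity: 37 ≡ 1 and 77 ≡ 1 (mod 4), so (37/77) = +(77/37).
Reduce top mod 37: now compute (3/37).
Reciprocity: 3 ≡ 3 and 37 ≡ 1 (mod 4), so (3/37) = +(37/3).
Reduce top mod 3: now compute (1/3).
Reached (1/3) = 1. Collecting the sign flips along the way, the symbol is -1.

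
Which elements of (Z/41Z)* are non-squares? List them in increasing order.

3,6,7,11,12,13,14,15,17,19,22,24,26,27,28,29,30,34,35,38

Square k = 1,…,20 (k and 41−k give the same square):
1²=1, 2²=4, 3²=9, 4²=16, 5²=25, 6²=36, 7²≡8, 8²≡23, 9²≡40, 10²≡18, 11²≡39, 12²≡21, 13²≡5, 14²≡32, 15²≡20, 16²≡10, 17²≡2, 18²≡37, 19²≡33, 20²≡31 (mod 41).
The residues are {1, 2, 4, 5, 8, 9, 10, 16, 18, 20, 21, 23, 25, 31, 32, 33, 36, 37, 39, 40}; the non-residues are the remaining 20 nonzero classes.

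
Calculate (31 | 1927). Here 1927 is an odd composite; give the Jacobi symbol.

Reciprocity: 31 ≡ 3 and 1927 ≡ 3 (mod 4), so (31/1927) = −(1927/31).
Reduce top mod 31: now compute (5/31).
Reciprocity: 5 ≡ 1 and 31 ≡ 3 (mod 4), so (5/31) = +(31/5).
Reduce top mod 5: now compute (1/5).
Reached (1/5) = 1. Collecting the sign flips along the way, the symbol is -1.

-1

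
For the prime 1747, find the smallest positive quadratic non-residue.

(2/1747) = −1, so 2 is the smallest positive non-residue mod 1747.

2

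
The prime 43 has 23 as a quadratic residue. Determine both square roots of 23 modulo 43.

Since 43 ≡ 3 (mod 4), a square root of 23 is 23^((43+1)/4) = 23^11 mod 43.
Repeated squaring: 23^2≡13, 23^4≡40, 23^8≡9 (mod 43).
23^11 = 23^(8+2+1) ≡ 25 (mod 43).
Check: 25² = 625 ≡ 23 (mod 43). The two roots are 18 and 25.

18, 25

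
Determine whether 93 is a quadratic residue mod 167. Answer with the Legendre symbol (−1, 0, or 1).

1

Reciprocity: 93 ≡ 1 and 167 ≡ 3 (mod 4), so (93/167) = +(167/93).
Reduce top mod 93: now compute (74/93).
Pull out 2: since 93 ≡ 5 (mod 8), (2/93) = -1.
Reciprocity: 37 ≡ 1 and 93 ≡ 1 (mod 4), so (37/93) = +(93/37).
Reduce top mod 37: now compute (19/37).
Reciprocity: 19 ≡ 3 and 37 ≡ 1 (mod 4), so (19/37) = +(37/19).
Reduce top mod 19: now compute (18/19).
Pull out 2: since 19 ≡ 3 (mod 8), (2/19) = -1.
Reciprocity: 9 ≡ 1 and 19 ≡ 3 (mod 4), so (9/19) = +(19/9).
Reduce top mod 9: now compute (1/9).
Reached (1/9) = 1. Collecting the sign flips along the way, the symbol is +1.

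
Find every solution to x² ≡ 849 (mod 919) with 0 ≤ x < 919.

Since 919 ≡ 3 (mod 4), a square root of 849 is 849^((919+1)/4) = 849^230 mod 919.
Repeated squaring: 849^2≡305, 849^4≡206, 849^8≡162, 849^16≡512, 849^32≡229, 849^64≡58, 849^128≡607 (mod 919).
849^230 = 849^(128+64+32+4+2) ≡ 607 (mod 919).
Check: 607² = 368449 ≡ 849 (mod 919). The two roots are 312 and 607.

312, 607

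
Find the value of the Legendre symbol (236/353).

Pull out 2^2: since 353 ≡ 1 (mod 8), (2/353) = +1, so (2/353)^2 = +1.
Reciprocity: 59 ≡ 3 and 353 ≡ 1 (mod 4), so (59/353) = +(353/59).
Reduce top mod 59: now compute (58/59).
Pull out 2: since 59 ≡ 3 (mod 8), (2/59) = -1.
Reciprocity: 29 ≡ 1 and 59 ≡ 3 (mod 4), so (29/59) = +(59/29).
Reduce top mod 29: now compute (1/29).
Reached (1/29) = 1. Collecting the sign flips along the way, the symbol is -1.

-1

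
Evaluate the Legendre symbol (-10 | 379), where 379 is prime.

Euler's criterion: (-10/379) ≡ 369^189 (mod 379).
369^2 ≡ 100 (mod 379)
369^4 ≡ 146 (mod 379)
369^8 ≡ 92 (mod 379)
369^16 ≡ 126 (mod 379)
369^32 ≡ 337 (mod 379)
369^64 ≡ 248 (mod 379)
369^128 ≡ 106 (mod 379)
369^189 = 369^(128+32+16+8+4+1) ≡ 1 (mod 379).
Result is 1, so (-10/379) = 1.

1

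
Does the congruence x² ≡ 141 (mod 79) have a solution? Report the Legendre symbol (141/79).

First reduce: 141 ≡ 62 (mod 79).
Pull out 2: since 79 ≡ 7 (mod 8), (2/79) = +1.
Reciprocity: 31 ≡ 3 and 79 ≡ 3 (mod 4), so (31/79) = −(79/31).
Reduce top mod 31: now compute (17/31).
Reciprocity: 17 ≡ 1 and 31 ≡ 3 (mod 4), so (17/31) = +(31/17).
Reduce top mod 17: now compute (14/17).
Pull out 2: since 17 ≡ 1 (mod 8), (2/17) = +1.
Reciprocity: 7 ≡ 3 and 17 ≡ 1 (mod 4), so (7/17) = +(17/7).
Reduce top mod 7: now compute (3/7).
Reciprocity: 3 ≡ 3 and 7 ≡ 3 (mod 4), so (3/7) = −(7/3).
Reduce top mod 3: now compute (1/3).
Reached (1/3) = 1. Collecting the sign flips along the way, the symbol is +1.

1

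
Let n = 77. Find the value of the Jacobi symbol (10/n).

Pull out 2: since 77 ≡ 5 (mod 8), (2/77) = -1.
Reciprocity: 5 ≡ 1 and 77 ≡ 1 (mod 4), so (5/77) = +(77/5).
Reduce top mod 5: now compute (2/5).
Pull out 2: since 5 ≡ 5 (mod 8), (2/5) = -1.
Reached (1/5) = 1. Collecting the sign flips along the way, the symbol is +1.

1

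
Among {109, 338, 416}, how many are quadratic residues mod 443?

(109/443) = +1 → QR.
(338/443) = -1 → non-residue.
(416/443) = -1 → non-residue.
Total quadratic residues among the 3: 1.

1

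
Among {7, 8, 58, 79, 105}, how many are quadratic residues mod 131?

3

(7/131) = +1 → QR.
(8/131) = -1 → non-residue.
(58/131) = +1 → QR.
(79/131) = -1 → non-residue.
(105/131) = +1 → QR.
Total quadratic residues among the 5: 3.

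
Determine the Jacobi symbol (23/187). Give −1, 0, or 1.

-1

Reciprocity: 23 ≡ 3 and 187 ≡ 3 (mod 4), so (23/187) = −(187/23).
Reduce top mod 23: now compute (3/23).
Reciprocity: 3 ≡ 3 and 23 ≡ 3 (mod 4), so (3/23) = −(23/3).
Reduce top mod 3: now compute (2/3).
Pull out 2: since 3 ≡ 3 (mod 8), (2/3) = -1.
Reached (1/3) = 1. Collecting the sign flips along the way, the symbol is -1.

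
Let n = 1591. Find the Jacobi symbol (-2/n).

-1

First reduce: -2 ≡ 1589 (mod 1591).
Reciprocity: 1589 ≡ 1 and 1591 ≡ 3 (mod 4), so (1589/1591) = +(1591/1589).
Reduce top mod 1589: now compute (2/1589).
Pull out 2: since 1589 ≡ 5 (mod 8), (2/1589) = -1.
Reached (1/1589) = 1. Collecting the sign flips along the way, the symbol is -1.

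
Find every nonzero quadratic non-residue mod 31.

3, 6, 11, 12, 13, 15, 17, 21, 22, 23, 24, 26, 27, 29, 30

Square k = 1,…,15 (k and 31−k give the same square):
1²=1, 2²=4, 3²=9, 4²=16, 5²=25, 6²≡5, 7²≡18, 8²≡2, 9²≡19, 10²≡7, 11²≡28, 12²≡20, 13²≡14, 14²≡10, 15²≡8 (mod 31).
The residues are {1, 2, 4, 5, 7, 8, 9, 10, 14, 16, 18, 19, 20, 25, 28}; the non-residues are the remaining 15 nonzero classes.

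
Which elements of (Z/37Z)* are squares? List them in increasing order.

1 3 4 7 9 10 11 12 16 21 25 26 27 28 30 33 34 36

Square k = 1,…,18 (k and 37−k give the same square):
1²=1, 2²=4, 3²=9, 4²=16, 5²=25, 6²=36, 7²≡12, 8²≡27, 9²≡7, 10²≡26, 11²≡10, 12²≡33, 13²≡21, 14²≡11, 15²≡3, 16²≡34, 17²≡30, 18²≡28 (mod 37).
So the quadratic residues mod 37 are {1, 3, 4, 7, 9, 10, 11, 12, 16, 21, 25, 26, 27, 28, 30, 33, 34, 36}.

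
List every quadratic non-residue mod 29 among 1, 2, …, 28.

Square k = 1,…,14 (k and 29−k give the same square):
1²=1, 2²=4, 3²=9, 4²=16, 5²=25, 6²≡7, 7²≡20, 8²≡6, 9²≡23, 10²≡13, 11²≡5, 12²≡28, 13²≡24, 14²≡22 (mod 29).
The residues are {1, 4, 5, 6, 7, 9, 13, 16, 20, 22, 23, 24, 25, 28}; the non-residues are the remaining 14 nonzero classes.

2,3,8,10,11,12,14,15,17,18,19,21,26,27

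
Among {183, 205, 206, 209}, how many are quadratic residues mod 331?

(183/331) = +1 → QR.
(205/331) = -1 → non-residue.
(206/331) = -1 → non-residue.
(209/331) = -1 → non-residue.
Total quadratic residues among the 4: 1.

1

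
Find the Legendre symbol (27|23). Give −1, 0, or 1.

1

First reduce: 27 ≡ 4 (mod 23).
Pull out 2^2: since 23 ≡ 7 (mod 8), (2/23) = +1, so (2/23)^2 = +1.
Reached (1/23) = 1. Collecting the sign flips along the way, the symbol is +1.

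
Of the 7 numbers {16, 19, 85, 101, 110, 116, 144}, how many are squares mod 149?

(16/149) = +1 → QR.
(19/149) = +1 → QR.
(85/149) = +1 → QR.
(101/149) = -1 → non-residue.
(110/149) = +1 → QR.
(116/149) = +1 → QR.
(144/149) = +1 → QR.
Total quadratic residues among the 7: 6.

6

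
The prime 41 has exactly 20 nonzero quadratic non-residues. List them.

3,6,7,11,12,13,14,15,17,19,22,24,26,27,28,29,30,34,35,38

Square k = 1,…,20 (k and 41−k give the same square):
1²=1, 2²=4, 3²=9, 4²=16, 5²=25, 6²=36, 7²≡8, 8²≡23, 9²≡40, 10²≡18, 11²≡39, 12²≡21, 13²≡5, 14²≡32, 15²≡20, 16²≡10, 17²≡2, 18²≡37, 19²≡33, 20²≡31 (mod 41).
The residues are {1, 2, 4, 5, 8, 9, 10, 16, 18, 20, 21, 23, 25, 31, 32, 33, 36, 37, 39, 40}; the non-residues are the remaining 20 nonzero classes.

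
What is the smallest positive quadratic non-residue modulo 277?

(2/277) = −1, so 2 is the smallest positive non-residue mod 277.

2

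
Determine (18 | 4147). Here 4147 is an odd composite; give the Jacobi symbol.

Pull out 2: since 4147 ≡ 3 (mod 8), (2/4147) = -1.
Reciprocity: 9 ≡ 1 and 4147 ≡ 3 (mod 4), so (9/4147) = +(4147/9).
Reduce top mod 9: now compute (7/9).
Reciprocity: 7 ≡ 3 and 9 ≡ 1 (mod 4), so (7/9) = +(9/7).
Reduce top mod 7: now compute (2/7).
Pull out 2: since 7 ≡ 7 (mod 8), (2/7) = +1.
Reached (1/7) = 1. Collecting the sign flips along the way, the symbol is -1.

-1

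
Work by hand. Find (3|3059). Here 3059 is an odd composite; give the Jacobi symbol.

1

Reciprocity: 3 ≡ 3 and 3059 ≡ 3 (mod 4), so (3/3059) = −(3059/3).
Reduce top mod 3: now compute (2/3).
Pull out 2: since 3 ≡ 3 (mod 8), (2/3) = -1.
Reached (1/3) = 1. Collecting the sign flips along the way, the symbol is +1.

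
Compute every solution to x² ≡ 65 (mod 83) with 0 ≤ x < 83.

Since 83 ≡ 3 (mod 4), a square root of 65 is 65^((83+1)/4) = 65^21 mod 83.
Repeated squaring: 65^2≡75, 65^4≡64, 65^8≡29, 65^16≡11 (mod 83).
65^21 = 65^(16+4+1) ≡ 27 (mod 83).
Check: 27² = 729 ≡ 65 (mod 83). The two roots are 27 and 56.

27, 56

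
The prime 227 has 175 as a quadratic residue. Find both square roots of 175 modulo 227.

Since 227 ≡ 3 (mod 4), a square root of 175 is 175^((227+1)/4) = 175^57 mod 227.
Repeated squaring: 175^2≡207, 175^4≡173, 175^8≡192, 175^16≡90, 175^32≡155 (mod 227).
175^57 = 175^(32+16+8+1) ≡ 185 (mod 227).
Check: 185² = 34225 ≡ 175 (mod 227). The two roots are 42 and 185.

42, 185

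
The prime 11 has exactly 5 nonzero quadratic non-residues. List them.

Square k = 1,…,5 (k and 11−k give the same square):
1²=1, 2²=4, 3²=9, 4²≡5, 5²≡3 (mod 11).
The residues are {1, 3, 4, 5, 9}; the non-residues are the remaining 5 nonzero classes.

2,6,7,8,10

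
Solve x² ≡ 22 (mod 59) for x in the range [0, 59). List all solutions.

Since 59 ≡ 3 (mod 4), a square root of 22 is 22^((59+1)/4) = 22^15 mod 59.
Repeated squaring: 22^2≡12, 22^4≡26, 22^8≡27 (mod 59).
22^15 = 22^(8+4+2+1) ≡ 9 (mod 59).
Check: 9² = 81 ≡ 22 (mod 59). The two roots are 9 and 50.

9, 50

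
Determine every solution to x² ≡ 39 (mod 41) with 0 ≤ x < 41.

11, 30

41 ≡ 1 (mod 4), so we find a root by search.
Trying successive values, 11² = 121 ≡ 39 (mod 41). The other root is 41 − 11 = 30.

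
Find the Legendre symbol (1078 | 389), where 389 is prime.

Euler's criterion: (1078/389) ≡ 300^194 (mod 389).
300^2 ≡ 141 (mod 389)
300^4 ≡ 42 (mod 389)
300^8 ≡ 208 (mod 389)
300^16 ≡ 85 (mod 389)
300^32 ≡ 223 (mod 389)
300^64 ≡ 326 (mod 389)
300^128 ≡ 79 (mod 389)
300^194 = 300^(128+64+2) ≡ 388 (mod 389).
Result is 388 ≡ −1, so (1078/389) = −1.

-1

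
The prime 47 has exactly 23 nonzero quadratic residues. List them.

Square k = 1,…,23 (k and 47−k give the same square):
1²=1, 2²=4, 3²=9, 4²=16, 5²=25, 6²=36, 7²≡2, 8²≡17, 9²≡34, 10²≡6, 11²≡27, 12²≡3, 13²≡28, 14²≡8, 15²≡37, 16²≡21, 17²≡7, 18²≡42, 19²≡32, 20²≡24, 21²≡18, 22²≡14, 23²≡12 (mod 47).
So the quadratic residues mod 47 are {1, 2, 3, 4, 6, 7, 8, 9, 12, 14, 16, 17, 18, 21, 24, 25, 27, 28, 32, 34, 36, 37, 42}.

1, 2, 3, 4, 6, 7, 8, 9, 12, 14, 16, 17, 18, 21, 24, 25, 27, 28, 32, 34, 36, 37, 42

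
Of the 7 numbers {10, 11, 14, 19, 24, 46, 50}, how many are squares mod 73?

4

(10/73) = -1 → non-residue.
(11/73) = -1 → non-residue.
(14/73) = -1 → non-residue.
(19/73) = +1 → QR.
(24/73) = +1 → QR.
(46/73) = +1 → QR.
(50/73) = +1 → QR.
Total quadratic residues among the 7: 4.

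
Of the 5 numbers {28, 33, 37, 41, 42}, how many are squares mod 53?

(28/53) = +1 → QR.
(33/53) = -1 → non-residue.
(37/53) = +1 → QR.
(41/53) = -1 → non-residue.
(42/53) = +1 → QR.
Total quadratic residues among the 5: 3.

3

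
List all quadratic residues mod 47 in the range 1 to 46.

1,2,3,4,6,7,8,9,12,14,16,17,18,21,24,25,27,28,32,34,36,37,42

Square k = 1,…,23 (k and 47−k give the same square):
1²=1, 2²=4, 3²=9, 4²=16, 5²=25, 6²=36, 7²≡2, 8²≡17, 9²≡34, 10²≡6, 11²≡27, 12²≡3, 13²≡28, 14²≡8, 15²≡37, 16²≡21, 17²≡7, 18²≡42, 19²≡32, 20²≡24, 21²≡18, 22²≡14, 23²≡12 (mod 47).
So the quadratic residues mod 47 are {1, 2, 3, 4, 6, 7, 8, 9, 12, 14, 16, 17, 18, 21, 24, 25, 27, 28, 32, 34, 36, 37, 42}.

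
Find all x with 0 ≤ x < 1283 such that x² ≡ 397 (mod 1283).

346, 937

Since 1283 ≡ 3 (mod 4), a square root of 397 is 397^((1283+1)/4) = 397^321 mod 1283.
Repeated squaring: 397^2≡1083, 397^4≡227, 397^8≡209, 397^16≡59, 397^32≡915, 397^64≡709, 397^128≡1028, 397^256≡875 (mod 1283).
397^321 = 397^(256+64+1) ≡ 346 (mod 1283).
Check: 346² = 119716 ≡ 397 (mod 1283). The two roots are 346 and 937.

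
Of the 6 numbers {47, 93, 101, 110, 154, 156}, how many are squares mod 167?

3

(47/167) = +1 → QR.
(93/167) = +1 → QR.
(101/167) = -1 → non-residue.
(110/167) = -1 → non-residue.
(154/167) = +1 → QR.
(156/167) = -1 → non-residue.
Total quadratic residues among the 6: 3.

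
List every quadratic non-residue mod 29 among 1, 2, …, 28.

Square k = 1,…,14 (k and 29−k give the same square):
1²=1, 2²=4, 3²=9, 4²=16, 5²=25, 6²≡7, 7²≡20, 8²≡6, 9²≡23, 10²≡13, 11²≡5, 12²≡28, 13²≡24, 14²≡22 (mod 29).
The residues are {1, 4, 5, 6, 7, 9, 13, 16, 20, 22, 23, 24, 25, 28}; the non-residues are the remaining 14 nonzero classes.

2 3 8 10 11 12 14 15 17 18 19 21 26 27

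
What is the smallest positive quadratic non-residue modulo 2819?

(2/2819) = −1, so 2 is the smallest positive non-residue mod 2819.

2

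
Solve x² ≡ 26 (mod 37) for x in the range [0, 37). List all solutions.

37 ≡ 1 (mod 4), so we find a root by search.
Trying successive values, 10² = 100 ≡ 26 (mod 37). The other root is 37 − 10 = 27.

10, 27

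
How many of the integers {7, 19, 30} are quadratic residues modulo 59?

2

(7/59) = +1 → QR.
(19/59) = +1 → QR.
(30/59) = -1 → non-residue.
Total quadratic residues among the 3: 2.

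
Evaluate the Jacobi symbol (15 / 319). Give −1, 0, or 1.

Reciprocity: 15 ≡ 3 and 319 ≡ 3 (mod 4), so (15/319) = −(319/15).
Reduce top mod 15: now compute (4/15).
Pull out 2^2: since 15 ≡ 7 (mod 8), (2/15) = +1, so (2/15)^2 = +1.
Reached (1/15) = 1. Collecting the sign flips along the way, the symbol is -1.

-1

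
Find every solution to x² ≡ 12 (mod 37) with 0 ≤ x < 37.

37 ≡ 1 (mod 4), so we find a root by search.
Trying successive values, 7² = 49 ≡ 12 (mod 37). The other root is 37 − 7 = 30.

7, 30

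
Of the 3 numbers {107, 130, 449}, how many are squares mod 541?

2

(107/541) = -1 → non-residue.
(130/541) = +1 → QR.
(449/541) = +1 → QR.
Total quadratic residues among the 3: 2.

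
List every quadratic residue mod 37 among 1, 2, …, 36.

1,3,4,7,9,10,11,12,16,21,25,26,27,28,30,33,34,36

Square k = 1,…,18 (k and 37−k give the same square):
1²=1, 2²=4, 3²=9, 4²=16, 5²=25, 6²=36, 7²≡12, 8²≡27, 9²≡7, 10²≡26, 11²≡10, 12²≡33, 13²≡21, 14²≡11, 15²≡3, 16²≡34, 17²≡30, 18²≡28 (mod 37).
So the quadratic residues mod 37 are {1, 3, 4, 7, 9, 10, 11, 12, 16, 21, 25, 26, 27, 28, 30, 33, 34, 36}.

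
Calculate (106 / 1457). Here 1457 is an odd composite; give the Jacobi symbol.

Pull out 2: since 1457 ≡ 1 (mod 8), (2/1457) = +1.
Reciprocity: 53 ≡ 1 and 1457 ≡ 1 (mod 4), so (53/1457) = +(1457/53).
Reduce top mod 53: now compute (26/53).
Pull out 2: since 53 ≡ 5 (mod 8), (2/53) = -1.
Reciprocity: 13 ≡ 1 and 53 ≡ 1 (mod 4), so (13/53) = +(53/13).
Reduce top mod 13: now compute (1/13).
Reached (1/13) = 1. Collecting the sign flips along the way, the symbol is -1.

-1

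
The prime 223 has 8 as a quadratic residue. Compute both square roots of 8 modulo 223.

Since 223 ≡ 3 (mod 4), a square root of 8 is 8^((223+1)/4) = 8^56 mod 223.
Repeated squaring: 8^2≡64, 8^4≡82, 8^8≡34, 8^16≡41, 8^32≡120 (mod 223).
8^56 = 8^(32+16+8) ≡ 30 (mod 223).
Check: 30² = 900 ≡ 8 (mod 223). The two roots are 30 and 193.

30, 193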